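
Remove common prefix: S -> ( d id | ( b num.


Common prefix: '('
Factored: S -> ( S', S' -> d id | b num


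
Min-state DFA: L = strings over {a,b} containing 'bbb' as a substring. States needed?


KMP-style automaton: 3 progress states + 1 absorbing accept = 4
Minimal DFA: 4 states


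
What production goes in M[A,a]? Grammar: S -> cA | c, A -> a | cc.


For [A, a]: 'a' ∈ FIRST(a)
Entry: A -> a


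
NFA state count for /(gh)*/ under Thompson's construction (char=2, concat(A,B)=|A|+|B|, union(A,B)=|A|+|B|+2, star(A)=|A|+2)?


Syntax tree has 2 char leaf(s), 0 union(s), 1 star(s)
chars contribute 2×2 = 4; each union adds +2; each star adds +2
Total: 4 + 0 + 2 = 6 states


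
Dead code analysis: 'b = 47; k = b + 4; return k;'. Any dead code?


b is read by k's definition; k is returned
No dead code


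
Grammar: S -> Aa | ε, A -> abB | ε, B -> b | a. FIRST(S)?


Per alternative of S: FIRST(Aa) = {a}; FIRST(ε) = {ε}
FIRST(S) = {a, ε}


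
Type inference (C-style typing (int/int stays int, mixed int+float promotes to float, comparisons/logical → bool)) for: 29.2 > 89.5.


Operand types: float > float
Rule: comparison yields bool
Result type: bool


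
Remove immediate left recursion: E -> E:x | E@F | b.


Left-recursive alternatives: E:x, E@F; non-recursive: b
Introduce E': E -> bE', E' -> :xE' | @FE' | ε


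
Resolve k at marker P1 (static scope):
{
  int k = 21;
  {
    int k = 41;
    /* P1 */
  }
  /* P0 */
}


k declared in the same block as P1
k = 41


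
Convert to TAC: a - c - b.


Break into single-operator statements:
t1 = a - c
t2 = t1 - b


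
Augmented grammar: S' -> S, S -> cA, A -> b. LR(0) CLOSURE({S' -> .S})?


Start: S' -> .S
For each item with dot before a nonterminal B, add B -> .γ for every B-production
Closure: [S' -> .S, S -> .cA]


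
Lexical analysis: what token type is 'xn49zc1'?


Pattern: letter/underscore followed by alphanumerics, not a keyword
Type: IDENTIFIER


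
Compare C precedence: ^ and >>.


'>>' is shift (level 8); '^' is bitwise XOR (level 4)
Higher level binds tighter
'>>' has higher precedence than '^'


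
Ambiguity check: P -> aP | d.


right-linear, alternatives start with distinct terminals 'a' vs 'd': unique leftmost derivation
Unambiguous


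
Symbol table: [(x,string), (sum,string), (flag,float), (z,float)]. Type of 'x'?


Lookup 'x' → type string


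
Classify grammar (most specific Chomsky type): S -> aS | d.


Right-linear: every RHS is a terminal or a terminal followed by one nonterminal
Classification: Type 3 (Regular)


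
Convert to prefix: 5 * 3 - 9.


left-to-right (same/higher precedence on left): tree is (- (* 5 3) 9)
Prefix: - * 5 3 9


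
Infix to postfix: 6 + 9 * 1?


* has higher precedence, evaluate 9*1 first
Postfix: 6 9 1 * +


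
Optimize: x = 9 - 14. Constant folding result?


9 - 14 = -5 at compile time
Optimized: x = -5


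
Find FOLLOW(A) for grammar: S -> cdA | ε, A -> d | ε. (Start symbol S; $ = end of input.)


$ ∈ FOLLOW(S). For each A -> αBβ: add FIRST(β)\{ε} to FOLLOW(B); if β nullable, add FOLLOW(A).
FOLLOW(A) = {$}


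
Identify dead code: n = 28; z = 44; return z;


n is assigned but never read
Dead: 'n = 28'


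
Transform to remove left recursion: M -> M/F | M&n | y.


Left-recursive alternatives: M/F, M&n; non-recursive: y
Introduce M': M -> yM', M' -> /FM' | &nM' | ε


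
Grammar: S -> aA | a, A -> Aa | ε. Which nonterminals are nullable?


A nonterminal is nullable iff some alternative derives ε (directly, or every symbol in it is nullable)
Nullable: {A}


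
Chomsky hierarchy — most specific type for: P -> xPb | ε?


Single nonterminal LHS, but x^n b^n is not regular
Classification: Type 2 (Context-Free)


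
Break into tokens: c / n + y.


Scan left to right, longest-match per lexeme
Tokens: ID(c), OP(/), ID(n), OP(+), ID(y)


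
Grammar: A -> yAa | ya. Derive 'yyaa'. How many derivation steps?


Derivation: A => yAa => yyaa
Steps: 2


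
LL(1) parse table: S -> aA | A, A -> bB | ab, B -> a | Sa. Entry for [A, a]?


For [A, a]: 'a' ∈ FIRST(ab)
Entry: A -> ab


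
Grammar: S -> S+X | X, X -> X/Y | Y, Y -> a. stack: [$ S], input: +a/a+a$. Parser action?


shift '+' to continue S -> S+X
Action: shift


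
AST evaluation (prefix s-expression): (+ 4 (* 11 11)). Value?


Evaluate inner: (* 11 11) = 121
Evaluate root: (+ 4 121) = 125
Result: 125


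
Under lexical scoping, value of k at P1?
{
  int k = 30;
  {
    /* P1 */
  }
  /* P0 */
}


P1's block does not declare k; resolves to the enclosing declaration at depth 0
k = 30


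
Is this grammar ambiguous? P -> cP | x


right-linear, alternatives start with distinct terminals 'c' vs 'x': unique leftmost derivation
Unambiguous


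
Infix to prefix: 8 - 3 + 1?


left-to-right (same/higher precedence on left): tree is (+ (- 8 3) 1)
Prefix: + - 8 3 1


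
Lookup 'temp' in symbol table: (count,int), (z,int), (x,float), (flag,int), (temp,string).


Lookup 'temp' → type string


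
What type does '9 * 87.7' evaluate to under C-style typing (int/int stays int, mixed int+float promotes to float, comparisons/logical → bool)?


Operand types: int * float
Rule: mixed int/float promotes to float; int/int stays int
Result type: float


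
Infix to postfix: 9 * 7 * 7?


Left to right (same or higher precedence on left)
Postfix: 9 7 * 7 *


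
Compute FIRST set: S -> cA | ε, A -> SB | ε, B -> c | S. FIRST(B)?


Per alternative of B: FIRST(c) = {c}; FIRST(S) = {c, ε}
FIRST(B) = {c, ε}


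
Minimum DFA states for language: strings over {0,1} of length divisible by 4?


Track length mod 4: states 0..3, accept at 0
Minimal DFA: 4 states


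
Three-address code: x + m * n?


Break into single-operator statements:
t1 = m * n
t2 = x + t1


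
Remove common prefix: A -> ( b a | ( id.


Common prefix: '('
Factored: A -> ( A', A' -> b a | id


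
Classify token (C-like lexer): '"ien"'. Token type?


Pattern: double-quoted sequence
Type: STRING_LITERAL


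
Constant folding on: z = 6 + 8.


6 + 8 = 14 at compile time
Optimized: z = 14


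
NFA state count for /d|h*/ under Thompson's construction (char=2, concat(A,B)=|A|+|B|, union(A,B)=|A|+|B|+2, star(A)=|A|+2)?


Syntax tree has 2 char leaf(s), 1 union(s), 1 star(s)
chars contribute 2×2 = 4; each union adds +2; each star adds +2
Total: 4 + 2 + 2 = 8 states


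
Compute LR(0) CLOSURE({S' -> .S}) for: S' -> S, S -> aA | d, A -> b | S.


Start: S' -> .S
For each item with dot before a nonterminal B, add B -> .γ for every B-production
Closure: [S' -> .S, S -> .aA, S -> .d]


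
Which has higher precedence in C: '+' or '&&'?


'+' is additive (level 9); '&&' is logical AND (level 2)
Higher level binds tighter
'+' has higher precedence than '&&'


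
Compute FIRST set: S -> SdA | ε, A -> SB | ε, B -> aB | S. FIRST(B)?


Per alternative of B: FIRST(aB) = {a}; FIRST(S) = {d, ε}
FIRST(B) = {a, d, ε}


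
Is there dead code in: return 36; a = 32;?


statement follows a return and is unreachable
Dead: 'a = 32'


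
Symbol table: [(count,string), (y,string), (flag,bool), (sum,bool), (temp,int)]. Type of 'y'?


Lookup 'y' → type string


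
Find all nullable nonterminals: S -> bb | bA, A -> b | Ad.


A nonterminal is nullable iff some alternative derives ε (directly, or every symbol in it is nullable)
Nullable: {}


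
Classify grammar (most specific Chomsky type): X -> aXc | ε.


Single nonterminal LHS, but a^n c^n is not regular
Classification: Type 2 (Context-Free)


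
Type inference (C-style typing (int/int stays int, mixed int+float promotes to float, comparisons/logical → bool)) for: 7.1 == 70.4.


Operand types: float == float
Rule: comparison yields bool
Result type: bool


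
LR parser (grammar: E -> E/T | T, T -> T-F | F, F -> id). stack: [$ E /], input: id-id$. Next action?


no handle ('E/' is not any RHS); shift 'id'
Action: shift


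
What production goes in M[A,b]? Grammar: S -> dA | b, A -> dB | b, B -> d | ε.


For [A, b]: 'b' ∈ FIRST(b)
Entry: A -> b


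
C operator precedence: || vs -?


'-' is additive (level 9); '||' is logical OR (level 1)
Higher level binds tighter
'-' has higher precedence than '||'


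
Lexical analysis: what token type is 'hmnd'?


Pattern: letter/underscore followed by alphanumerics, not a keyword
Type: IDENTIFIER


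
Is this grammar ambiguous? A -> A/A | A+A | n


'n/n+n' has two parse trees (no precedence encoded between / and +)
Ambiguous


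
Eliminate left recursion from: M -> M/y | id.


Left-recursive alternatives: M/y; non-recursive: id
Introduce M': M -> idM', M' -> /yM' | ε


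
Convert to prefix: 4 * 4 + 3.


left-to-right (same/higher precedence on left): tree is (+ (* 4 4) 3)
Prefix: + * 4 4 3


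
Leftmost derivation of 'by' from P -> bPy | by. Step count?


Derivation: P => by
Steps: 1


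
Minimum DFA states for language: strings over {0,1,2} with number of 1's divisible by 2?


Track (count of 1) mod 2: states 0..1, accept at 0
Minimal DFA: 2 states


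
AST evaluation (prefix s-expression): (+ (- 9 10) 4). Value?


Evaluate inner: (- 9 10) = -1
Evaluate root: (+ -1 4) = 3
Result: 3


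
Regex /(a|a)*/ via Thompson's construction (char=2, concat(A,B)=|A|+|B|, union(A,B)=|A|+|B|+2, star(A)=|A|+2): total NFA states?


Syntax tree has 2 char leaf(s), 1 union(s), 1 star(s)
chars contribute 2×2 = 4; each union adds +2; each star adds +2
Total: 4 + 2 + 2 = 8 states


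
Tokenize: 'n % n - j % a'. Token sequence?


Scan left to right, longest-match per lexeme
Tokens: ID(n), OP(%), ID(n), OP(-), ID(j), OP(%), ID(a)


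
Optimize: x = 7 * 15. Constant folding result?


7 * 15 = 105 at compile time
Optimized: x = 105


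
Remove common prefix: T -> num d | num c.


Common prefix: 'num'
Factored: T -> num T', T' -> d | c


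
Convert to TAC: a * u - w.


Break into single-operator statements:
t1 = a * u
t2 = t1 - w


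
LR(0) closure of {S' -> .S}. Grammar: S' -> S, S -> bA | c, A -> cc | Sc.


Start: S' -> .S
For each item with dot before a nonterminal B, add B -> .γ for every B-production
Closure: [S' -> .S, S -> .bA, S -> .c]


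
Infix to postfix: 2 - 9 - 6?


Left to right (same or higher precedence on left)
Postfix: 2 9 - 6 -


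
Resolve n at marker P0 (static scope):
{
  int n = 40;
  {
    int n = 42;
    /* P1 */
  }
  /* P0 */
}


n declared in the same block as P0
n = 40


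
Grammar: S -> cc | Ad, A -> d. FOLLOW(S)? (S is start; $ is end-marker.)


$ ∈ FOLLOW(S). For each A -> αBβ: add FIRST(β)\{ε} to FOLLOW(B); if β nullable, add FOLLOW(A).
FOLLOW(S) = {$}


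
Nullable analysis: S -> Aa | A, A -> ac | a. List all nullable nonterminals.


A nonterminal is nullable iff some alternative derives ε (directly, or every symbol in it is nullable)
Nullable: {}


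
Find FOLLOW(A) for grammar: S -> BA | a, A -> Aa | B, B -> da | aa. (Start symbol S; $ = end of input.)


$ ∈ FOLLOW(S). For each A -> αBβ: add FIRST(β)\{ε} to FOLLOW(B); if β nullable, add FOLLOW(A).
FOLLOW(A) = {$, a}


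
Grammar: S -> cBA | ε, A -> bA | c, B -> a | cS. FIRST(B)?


Per alternative of B: FIRST(a) = {a}; FIRST(cS) = {c}
FIRST(B) = {a, c}


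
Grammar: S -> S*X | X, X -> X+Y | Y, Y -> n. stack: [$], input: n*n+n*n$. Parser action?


no handle on stack; shift 'n'
Action: shift


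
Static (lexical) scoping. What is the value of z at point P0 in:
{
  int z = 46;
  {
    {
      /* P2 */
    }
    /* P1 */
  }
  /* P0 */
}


z declared in the same block as P0
z = 46


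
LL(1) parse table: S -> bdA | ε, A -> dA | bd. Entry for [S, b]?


For [S, b]: 'b' ∈ FIRST(bdA)
Entry: S -> bdA


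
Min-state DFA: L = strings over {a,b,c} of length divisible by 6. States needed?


Track length mod 6: states 0..5, accept at 0
Minimal DFA: 6 states


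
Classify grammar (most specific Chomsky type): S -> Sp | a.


Left-linear: every RHS is a terminal or one nonterminal followed by a terminal
Classification: Type 3 (Regular)


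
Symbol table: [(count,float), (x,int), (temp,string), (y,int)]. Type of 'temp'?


Lookup 'temp' → type string


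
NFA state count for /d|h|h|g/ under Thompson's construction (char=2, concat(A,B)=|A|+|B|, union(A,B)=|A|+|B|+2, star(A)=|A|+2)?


Syntax tree has 4 char leaf(s), 3 union(s), 0 star(s)
chars contribute 4×2 = 8; each union adds +2; each star adds +2
Total: 8 + 6 + 0 = 14 states


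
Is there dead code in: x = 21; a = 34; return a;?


x is assigned but never read
Dead: 'x = 21'


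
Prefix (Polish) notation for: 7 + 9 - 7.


left-to-right (same/higher precedence on left): tree is (- (+ 7 9) 7)
Prefix: - + 7 9 7


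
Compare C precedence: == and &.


'==' is equality (level 6); '&' is bitwise AND (level 5)
Higher level binds tighter
'==' has higher precedence than '&'


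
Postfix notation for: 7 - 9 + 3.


Left to right (same or higher precedence on left)
Postfix: 7 9 - 3 +


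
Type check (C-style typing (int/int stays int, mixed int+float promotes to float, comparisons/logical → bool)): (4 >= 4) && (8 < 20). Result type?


Operand types: bool && bool
Rule: logical operators take bool operands and yield bool
Result type: bool


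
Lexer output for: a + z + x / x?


Scan left to right, longest-match per lexeme
Tokens: ID(a), OP(+), ID(z), OP(+), ID(x), OP(/), ID(x)


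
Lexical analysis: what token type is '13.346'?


Pattern: digits with a decimal point
Type: FLOAT_LITERAL


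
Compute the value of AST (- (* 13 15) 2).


Evaluate inner: (* 13 15) = 195
Evaluate root: (- 195 2) = 193
Result: 193


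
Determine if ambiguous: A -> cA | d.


right-linear, alternatives start with distinct terminals 'c' vs 'd': unique leftmost derivation
Unambiguous


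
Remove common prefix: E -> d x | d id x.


Common prefix: 'd'
Factored: E -> d E', E' -> x | id x


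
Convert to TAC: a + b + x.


Break into single-operator statements:
t1 = a + b
t2 = t1 + x


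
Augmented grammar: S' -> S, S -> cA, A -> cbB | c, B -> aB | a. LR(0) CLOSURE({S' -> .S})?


Start: S' -> .S
For each item with dot before a nonterminal B, add B -> .γ for every B-production
Closure: [S' -> .S, S -> .cA]


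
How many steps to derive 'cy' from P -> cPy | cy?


Derivation: P => cy
Steps: 1


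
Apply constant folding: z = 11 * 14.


11 * 14 = 154 at compile time
Optimized: z = 154


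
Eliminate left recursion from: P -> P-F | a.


Left-recursive alternatives: P-F; non-recursive: a
Introduce P': P -> aP', P' -> -FP' | ε


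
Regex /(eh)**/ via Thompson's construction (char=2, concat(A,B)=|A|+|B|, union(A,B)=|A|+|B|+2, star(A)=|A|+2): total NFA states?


Syntax tree has 2 char leaf(s), 0 union(s), 2 star(s)
chars contribute 2×2 = 4; each union adds +2; each star adds +2
Total: 4 + 0 + 4 = 8 states


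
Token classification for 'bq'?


Pattern: letter/underscore followed by alphanumerics, not a keyword
Type: IDENTIFIER


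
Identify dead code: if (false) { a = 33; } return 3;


condition is constant false, so the whole block is unreachable
Dead: 'if (false) { a = 33; }'


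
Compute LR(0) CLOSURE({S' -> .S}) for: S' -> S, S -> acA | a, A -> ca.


Start: S' -> .S
For each item with dot before a nonterminal B, add B -> .γ for every B-production
Closure: [S' -> .S, S -> .acA, S -> .a]


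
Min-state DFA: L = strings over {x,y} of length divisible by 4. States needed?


Track length mod 4: states 0..3, accept at 0
Minimal DFA: 4 states


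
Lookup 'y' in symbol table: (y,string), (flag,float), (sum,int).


Lookup 'y' → type string


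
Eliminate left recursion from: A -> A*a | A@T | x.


Left-recursive alternatives: A*a, A@T; non-recursive: x
Introduce A': A -> xA', A' -> *aA' | @TA' | ε


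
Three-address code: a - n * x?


Break into single-operator statements:
t1 = n * x
t2 = a - t1


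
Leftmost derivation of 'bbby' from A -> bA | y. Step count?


Derivation: A => bA => bbA => bbbA => bbby
Steps: 4


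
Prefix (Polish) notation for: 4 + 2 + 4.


left-to-right (same/higher precedence on left): tree is (+ (+ 4 2) 4)
Prefix: + + 4 2 4


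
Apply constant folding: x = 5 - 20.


5 - 20 = -15 at compile time
Optimized: x = -15


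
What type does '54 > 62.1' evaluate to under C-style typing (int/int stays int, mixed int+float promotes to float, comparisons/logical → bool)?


Operand types: int > float
Rule: comparison yields bool
Result type: bool


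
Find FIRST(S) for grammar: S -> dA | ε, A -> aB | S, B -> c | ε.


Per alternative of S: FIRST(dA) = {d}; FIRST(ε) = {ε}
FIRST(S) = {d, ε}


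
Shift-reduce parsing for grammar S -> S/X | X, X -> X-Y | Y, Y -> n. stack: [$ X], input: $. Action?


lookahead ∉ {-} so X won't extend; reduce S -> X
Action: reduce (S -> X)


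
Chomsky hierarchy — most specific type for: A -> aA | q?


Right-linear: every RHS is a terminal or a terminal followed by one nonterminal
Classification: Type 3 (Regular)


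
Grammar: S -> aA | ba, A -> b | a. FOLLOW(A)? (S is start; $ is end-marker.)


$ ∈ FOLLOW(S). For each A -> αBβ: add FIRST(β)\{ε} to FOLLOW(B); if β nullable, add FOLLOW(A).
FOLLOW(A) = {$}


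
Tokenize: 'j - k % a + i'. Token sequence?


Scan left to right, longest-match per lexeme
Tokens: ID(j), OP(-), ID(k), OP(%), ID(a), OP(+), ID(i)


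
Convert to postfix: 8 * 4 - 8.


Left to right (same or higher precedence on left)
Postfix: 8 4 * 8 -


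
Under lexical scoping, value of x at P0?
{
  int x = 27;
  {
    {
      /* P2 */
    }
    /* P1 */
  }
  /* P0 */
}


x declared in the same block as P0
x = 27


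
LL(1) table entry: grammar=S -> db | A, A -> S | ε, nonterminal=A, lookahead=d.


For [A, d]: 'd' ∈ FIRST(S)
Entry: A -> S


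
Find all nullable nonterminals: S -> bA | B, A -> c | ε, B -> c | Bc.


A nonterminal is nullable iff some alternative derives ε (directly, or every symbol in it is nullable)
Nullable: {A}


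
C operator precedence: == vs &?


'==' is equality (level 6); '&' is bitwise AND (level 5)
Higher level binds tighter
'==' has higher precedence than '&'


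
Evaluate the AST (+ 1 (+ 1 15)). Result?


Evaluate inner: (+ 1 15) = 16
Evaluate root: (+ 1 16) = 17
Result: 17


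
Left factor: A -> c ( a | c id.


Common prefix: 'c'
Factored: A -> c A', A' -> ( a | id


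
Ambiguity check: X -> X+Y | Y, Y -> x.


precedence layered via separate nonterminal Y: deterministic
Unambiguous


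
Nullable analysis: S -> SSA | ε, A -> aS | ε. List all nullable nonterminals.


A nonterminal is nullable iff some alternative derives ε (directly, or every symbol in it is nullable)
Nullable: {A, S}


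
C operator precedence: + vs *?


'*' is multiplicative (level 10); '+' is additive (level 9)
Higher level binds tighter
'*' has higher precedence than '+'


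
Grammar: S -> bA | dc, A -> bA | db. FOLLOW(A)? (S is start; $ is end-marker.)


$ ∈ FOLLOW(S). For each A -> αBβ: add FIRST(β)\{ε} to FOLLOW(B); if β nullable, add FOLLOW(A).
FOLLOW(A) = {$}


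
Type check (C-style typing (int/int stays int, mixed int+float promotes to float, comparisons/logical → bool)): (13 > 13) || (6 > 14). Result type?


Operand types: bool || bool
Rule: logical operators take bool operands and yield bool
Result type: bool


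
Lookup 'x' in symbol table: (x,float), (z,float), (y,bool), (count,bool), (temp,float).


Lookup 'x' → type float


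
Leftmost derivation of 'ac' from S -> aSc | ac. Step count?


Derivation: S => ac
Steps: 1


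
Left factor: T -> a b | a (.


Common prefix: 'a'
Factored: T -> a T', T' -> b | (


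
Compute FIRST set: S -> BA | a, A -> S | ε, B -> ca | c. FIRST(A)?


Per alternative of A: FIRST(S) = {a, c}; FIRST(ε) = {ε}
FIRST(A) = {a, c, ε}


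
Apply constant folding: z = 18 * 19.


18 * 19 = 342 at compile time
Optimized: z = 342


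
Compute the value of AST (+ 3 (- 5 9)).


Evaluate inner: (- 5 9) = -4
Evaluate root: (+ 3 -4) = -1
Result: -1


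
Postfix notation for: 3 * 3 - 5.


Left to right (same or higher precedence on left)
Postfix: 3 3 * 5 -


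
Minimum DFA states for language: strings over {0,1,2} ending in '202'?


Track the longest suffix of input matching a prefix of '202': 4 classes (prefixes of length 0..3)
Minimal DFA: 4 states


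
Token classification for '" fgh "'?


Pattern: double-quoted sequence
Type: STRING_LITERAL


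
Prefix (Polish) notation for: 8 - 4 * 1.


'*' binds tighter: tree is (- 8 (* 4 1))
Prefix: - 8 * 4 1


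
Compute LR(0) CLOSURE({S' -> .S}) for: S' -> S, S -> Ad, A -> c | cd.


Start: S' -> .S
For each item with dot before a nonterminal B, add B -> .γ for every B-production
Closure: [S' -> .S, S -> .Ad, A -> .c, A -> .cd]


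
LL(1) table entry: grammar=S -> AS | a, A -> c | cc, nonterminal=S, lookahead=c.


For [S, c]: 'c' ∈ FIRST(AS)
Entry: S -> AS


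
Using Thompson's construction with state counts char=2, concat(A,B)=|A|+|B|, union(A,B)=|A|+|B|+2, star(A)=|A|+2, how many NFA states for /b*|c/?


Syntax tree has 2 char leaf(s), 1 union(s), 1 star(s)
chars contribute 2×2 = 4; each union adds +2; each star adds +2
Total: 4 + 2 + 2 = 8 states


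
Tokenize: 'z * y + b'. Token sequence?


Scan left to right, longest-match per lexeme
Tokens: ID(z), OP(*), ID(y), OP(+), ID(b)


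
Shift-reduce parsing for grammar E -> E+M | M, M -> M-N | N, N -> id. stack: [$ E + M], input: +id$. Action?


handle 'E+M' on top; lookahead ∈ FOLLOW(E) = {+, $}
Action: reduce (E -> E+M)


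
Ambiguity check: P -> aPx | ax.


balanced a^n…x^n: each string has a unique parse
Unambiguous


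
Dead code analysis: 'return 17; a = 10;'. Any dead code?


statement follows a return and is unreachable
Dead: 'a = 10'


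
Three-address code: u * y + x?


Break into single-operator statements:
t1 = u * y
t2 = t1 + x


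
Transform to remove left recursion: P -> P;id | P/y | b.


Left-recursive alternatives: P;id, P/y; non-recursive: b
Introduce P': P -> bP', P' -> ;idP' | /yP' | ε


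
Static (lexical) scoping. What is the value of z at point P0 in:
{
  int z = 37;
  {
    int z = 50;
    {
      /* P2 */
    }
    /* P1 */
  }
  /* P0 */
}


z declared in the same block as P0
z = 37


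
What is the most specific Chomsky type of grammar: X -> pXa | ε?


Single nonterminal LHS, but p^n a^n is not regular
Classification: Type 2 (Context-Free)


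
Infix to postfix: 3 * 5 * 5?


Left to right (same or higher precedence on left)
Postfix: 3 5 * 5 *


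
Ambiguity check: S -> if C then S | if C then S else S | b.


dangling else: 'if C then if C then b else b' parses two ways
Ambiguous


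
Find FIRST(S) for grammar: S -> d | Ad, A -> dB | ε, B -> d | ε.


Per alternative of S: FIRST(d) = {d}; FIRST(Ad) = {d}
FIRST(S) = {d}


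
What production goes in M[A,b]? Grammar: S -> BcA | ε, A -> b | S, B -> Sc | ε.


For [A, b]: 'b' ∈ FIRST(b)
Entry: A -> b


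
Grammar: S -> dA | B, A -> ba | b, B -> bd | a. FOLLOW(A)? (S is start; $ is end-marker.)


$ ∈ FOLLOW(S). For each A -> αBβ: add FIRST(β)\{ε} to FOLLOW(B); if β nullable, add FOLLOW(A).
FOLLOW(A) = {$}


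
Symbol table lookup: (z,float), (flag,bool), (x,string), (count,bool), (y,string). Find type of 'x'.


Lookup 'x' → type string


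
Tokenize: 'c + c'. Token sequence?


Scan left to right, longest-match per lexeme
Tokens: ID(c), OP(+), ID(c)


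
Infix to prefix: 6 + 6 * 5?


'*' binds tighter: tree is (+ 6 (* 6 5))
Prefix: + 6 * 6 5


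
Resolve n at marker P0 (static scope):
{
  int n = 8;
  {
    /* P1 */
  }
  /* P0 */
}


n declared in the same block as P0
n = 8


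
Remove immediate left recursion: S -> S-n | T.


Left-recursive alternatives: S-n; non-recursive: T
Introduce S': S -> TS', S' -> -nS' | ε


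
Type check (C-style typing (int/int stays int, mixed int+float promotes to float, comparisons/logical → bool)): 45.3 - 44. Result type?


Operand types: float - int
Rule: mixed int/float promotes to float; int/int stays int
Result type: float


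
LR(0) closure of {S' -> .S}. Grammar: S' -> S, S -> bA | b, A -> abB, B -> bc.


Start: S' -> .S
For each item with dot before a nonterminal B, add B -> .γ for every B-production
Closure: [S' -> .S, S -> .bA, S -> .b]


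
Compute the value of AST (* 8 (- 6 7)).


Evaluate inner: (- 6 7) = -1
Evaluate root: (* 8 -1) = -8
Result: -8


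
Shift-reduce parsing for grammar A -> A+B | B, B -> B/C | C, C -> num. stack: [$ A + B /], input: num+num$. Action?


no handle; shift 'num'
Action: shift


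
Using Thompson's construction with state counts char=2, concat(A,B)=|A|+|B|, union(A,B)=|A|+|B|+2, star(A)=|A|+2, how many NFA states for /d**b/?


Syntax tree has 2 char leaf(s), 0 union(s), 2 star(s)
chars contribute 2×2 = 4; each union adds +2; each star adds +2
Total: 4 + 0 + 4 = 8 states


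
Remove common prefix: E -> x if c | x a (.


Common prefix: 'x'
Factored: E -> x E', E' -> if c | a (


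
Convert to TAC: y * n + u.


Break into single-operator statements:
t1 = y * n
t2 = t1 + u


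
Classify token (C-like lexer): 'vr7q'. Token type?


Pattern: letter/underscore followed by alphanumerics, not a keyword
Type: IDENTIFIER


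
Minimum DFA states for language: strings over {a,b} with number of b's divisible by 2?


Track (count of b) mod 2: states 0..1, accept at 0
Minimal DFA: 2 states


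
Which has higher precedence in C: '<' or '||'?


'<' is relational (level 7); '||' is logical OR (level 1)
Higher level binds tighter
'<' has higher precedence than '||'


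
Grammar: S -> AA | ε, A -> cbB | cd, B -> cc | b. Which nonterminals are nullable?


A nonterminal is nullable iff some alternative derives ε (directly, or every symbol in it is nullable)
Nullable: {S}


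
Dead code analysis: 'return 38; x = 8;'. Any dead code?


statement follows a return and is unreachable
Dead: 'x = 8'


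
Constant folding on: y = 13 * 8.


13 * 8 = 104 at compile time
Optimized: y = 104


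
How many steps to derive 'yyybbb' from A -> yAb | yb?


Derivation: A => yAb => yyAbb => yyybbb
Steps: 3


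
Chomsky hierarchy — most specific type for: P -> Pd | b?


Left-linear: every RHS is a terminal or one nonterminal followed by a terminal
Classification: Type 3 (Regular)


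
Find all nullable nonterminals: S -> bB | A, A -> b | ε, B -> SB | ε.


A nonterminal is nullable iff some alternative derives ε (directly, or every symbol in it is nullable)
Nullable: {A, B, S}


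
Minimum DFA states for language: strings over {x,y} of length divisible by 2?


Track length mod 2: states 0..1, accept at 0
Minimal DFA: 2 states


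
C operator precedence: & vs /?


'/' is multiplicative (level 10); '&' is bitwise AND (level 5)
Higher level binds tighter
'/' has higher precedence than '&'


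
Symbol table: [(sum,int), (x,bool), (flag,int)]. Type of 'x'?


Lookup 'x' → type bool


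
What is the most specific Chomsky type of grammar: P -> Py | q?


Left-linear: every RHS is a terminal or one nonterminal followed by a terminal
Classification: Type 3 (Regular)


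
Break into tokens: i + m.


Scan left to right, longest-match per lexeme
Tokens: ID(i), OP(+), ID(m)


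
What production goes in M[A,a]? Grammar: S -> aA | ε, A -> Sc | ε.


For [A, a]: 'a' ∈ FIRST(Sc)
Entry: A -> Sc


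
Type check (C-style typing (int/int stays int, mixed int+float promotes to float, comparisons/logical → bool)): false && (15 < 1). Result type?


Operand types: bool && bool
Rule: logical operators take bool operands and yield bool
Result type: bool


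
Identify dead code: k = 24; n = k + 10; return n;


k is read by n's definition; n is returned
No dead code


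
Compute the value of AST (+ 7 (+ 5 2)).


Evaluate inner: (+ 5 2) = 7
Evaluate root: (+ 7 7) = 14
Result: 14


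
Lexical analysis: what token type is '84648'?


Pattern: digits only
Type: INTEGER_LITERAL


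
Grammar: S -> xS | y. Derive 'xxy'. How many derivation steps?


Derivation: S => xS => xxS => xxy
Steps: 3


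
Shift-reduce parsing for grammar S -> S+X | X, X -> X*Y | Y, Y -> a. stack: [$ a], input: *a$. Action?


'a' on top is the handle for Y -> a
Action: reduce (Y -> a)


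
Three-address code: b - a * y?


Break into single-operator statements:
t1 = a * y
t2 = b - t1


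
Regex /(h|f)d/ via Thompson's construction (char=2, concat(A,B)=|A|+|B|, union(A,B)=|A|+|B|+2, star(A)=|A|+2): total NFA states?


Syntax tree has 3 char leaf(s), 1 union(s), 0 star(s)
chars contribute 3×2 = 6; each union adds +2; each star adds +2
Total: 6 + 2 + 0 = 8 states


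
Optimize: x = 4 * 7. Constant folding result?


4 * 7 = 28 at compile time
Optimized: x = 28


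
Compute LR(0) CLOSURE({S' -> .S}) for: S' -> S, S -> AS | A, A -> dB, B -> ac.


Start: S' -> .S
For each item with dot before a nonterminal B, add B -> .γ for every B-production
Closure: [S' -> .S, S -> .AS, S -> .A, A -> .dB]


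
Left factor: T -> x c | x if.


Common prefix: 'x'
Factored: T -> x T', T' -> c | if


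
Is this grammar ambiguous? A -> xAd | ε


balanced x^n…d^n: each string has a unique parse
Unambiguous


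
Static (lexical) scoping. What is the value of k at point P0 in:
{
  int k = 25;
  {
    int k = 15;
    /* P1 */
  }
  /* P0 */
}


k declared in the same block as P0
k = 25


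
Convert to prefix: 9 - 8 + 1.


left-to-right (same/higher precedence on left): tree is (+ (- 9 8) 1)
Prefix: + - 9 8 1


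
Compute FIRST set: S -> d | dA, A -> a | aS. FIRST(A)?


Per alternative of A: FIRST(a) = {a}; FIRST(aS) = {a}
FIRST(A) = {a}


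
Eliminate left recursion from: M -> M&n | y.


Left-recursive alternatives: M&n; non-recursive: y
Introduce M': M -> yM', M' -> &nM' | ε


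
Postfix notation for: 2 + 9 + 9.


Left to right (same or higher precedence on left)
Postfix: 2 9 + 9 +


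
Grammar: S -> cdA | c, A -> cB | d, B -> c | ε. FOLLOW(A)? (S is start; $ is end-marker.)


$ ∈ FOLLOW(S). For each A -> αBβ: add FIRST(β)\{ε} to FOLLOW(B); if β nullable, add FOLLOW(A).
FOLLOW(A) = {$}


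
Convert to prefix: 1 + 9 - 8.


left-to-right (same/higher precedence on left): tree is (- (+ 1 9) 8)
Prefix: - + 1 9 8


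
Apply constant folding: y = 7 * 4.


7 * 4 = 28 at compile time
Optimized: y = 28


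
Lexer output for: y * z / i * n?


Scan left to right, longest-match per lexeme
Tokens: ID(y), OP(*), ID(z), OP(/), ID(i), OP(*), ID(n)


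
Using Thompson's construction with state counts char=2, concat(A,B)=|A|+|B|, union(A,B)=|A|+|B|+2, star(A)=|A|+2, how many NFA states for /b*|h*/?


Syntax tree has 2 char leaf(s), 1 union(s), 2 star(s)
chars contribute 2×2 = 4; each union adds +2; each star adds +2
Total: 4 + 2 + 4 = 10 states


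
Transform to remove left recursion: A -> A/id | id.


Left-recursive alternatives: A/id; non-recursive: id
Introduce A': A -> idA', A' -> /idA' | ε


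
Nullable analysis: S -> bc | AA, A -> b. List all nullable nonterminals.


A nonterminal is nullable iff some alternative derives ε (directly, or every symbol in it is nullable)
Nullable: {}


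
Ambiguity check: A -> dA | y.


right-linear, alternatives start with distinct terminals 'd' vs 'y': unique leftmost derivation
Unambiguous


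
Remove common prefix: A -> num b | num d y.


Common prefix: 'num'
Factored: A -> num A', A' -> b | d y


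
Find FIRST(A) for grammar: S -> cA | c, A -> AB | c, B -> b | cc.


Per alternative of A: FIRST(AB) = {c}; FIRST(c) = {c}
FIRST(A) = {c}


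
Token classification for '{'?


Pattern: delimiter/punctuation
Type: PUNCTUATION


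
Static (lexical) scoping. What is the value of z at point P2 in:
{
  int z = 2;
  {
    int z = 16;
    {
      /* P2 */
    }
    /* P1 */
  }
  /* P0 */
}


P2's block does not declare z; resolves to the enclosing declaration at depth 1
z = 16


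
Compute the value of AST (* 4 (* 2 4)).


Evaluate inner: (* 2 4) = 8
Evaluate root: (* 4 8) = 32
Result: 32


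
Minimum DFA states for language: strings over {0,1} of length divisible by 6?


Track length mod 6: states 0..5, accept at 0
Minimal DFA: 6 states


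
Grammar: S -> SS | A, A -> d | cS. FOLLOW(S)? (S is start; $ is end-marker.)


$ ∈ FOLLOW(S). For each A -> αBβ: add FIRST(β)\{ε} to FOLLOW(B); if β nullable, add FOLLOW(A).
FOLLOW(S) = {$, c, d}


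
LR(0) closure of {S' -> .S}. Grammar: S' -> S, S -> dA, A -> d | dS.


Start: S' -> .S
For each item with dot before a nonterminal B, add B -> .γ for every B-production
Closure: [S' -> .S, S -> .dA]


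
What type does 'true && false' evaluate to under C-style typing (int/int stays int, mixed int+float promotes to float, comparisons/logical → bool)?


Operand types: bool && bool
Rule: logical operators take bool operands and yield bool
Result type: bool


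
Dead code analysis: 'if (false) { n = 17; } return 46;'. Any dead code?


condition is constant false, so the whole block is unreachable
Dead: 'if (false) { n = 17; }'


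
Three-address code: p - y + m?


Break into single-operator statements:
t1 = p - y
t2 = t1 + m


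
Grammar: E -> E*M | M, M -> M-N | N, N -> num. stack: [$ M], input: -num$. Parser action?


shift '-' to continue M -> M-N
Action: shift


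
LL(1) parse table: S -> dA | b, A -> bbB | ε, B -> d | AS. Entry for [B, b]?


For [B, b]: 'b' ∈ FIRST(AS)
Entry: B -> AS


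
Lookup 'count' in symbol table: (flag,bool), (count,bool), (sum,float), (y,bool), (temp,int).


Lookup 'count' → type bool


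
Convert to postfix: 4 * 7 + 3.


Left to right (same or higher precedence on left)
Postfix: 4 7 * 3 +


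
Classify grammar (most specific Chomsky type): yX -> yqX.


LHS has context (more than one symbol) and |LHS| ≤ |RHS|
Classification: Type 1 (Context-Sensitive)


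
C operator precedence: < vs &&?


'<' is relational (level 7); '&&' is logical AND (level 2)
Higher level binds tighter
'<' has higher precedence than '&&'


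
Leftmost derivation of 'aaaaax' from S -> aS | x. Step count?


Derivation: S => aS => aaS => aaaS => aaaaS => aaaaaS => aaaaax
Steps: 6


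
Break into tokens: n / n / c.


Scan left to right, longest-match per lexeme
Tokens: ID(n), OP(/), ID(n), OP(/), ID(c)


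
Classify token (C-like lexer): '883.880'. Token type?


Pattern: digits with a decimal point
Type: FLOAT_LITERAL


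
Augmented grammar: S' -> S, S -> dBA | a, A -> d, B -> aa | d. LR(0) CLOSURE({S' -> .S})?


Start: S' -> .S
For each item with dot before a nonterminal B, add B -> .γ for every B-production
Closure: [S' -> .S, S -> .dBA, S -> .a]


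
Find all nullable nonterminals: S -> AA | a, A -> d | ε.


A nonterminal is nullable iff some alternative derives ε (directly, or every symbol in it is nullable)
Nullable: {A, S}


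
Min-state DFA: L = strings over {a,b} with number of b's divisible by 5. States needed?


Track (count of b) mod 5: states 0..4, accept at 0
Minimal DFA: 5 states


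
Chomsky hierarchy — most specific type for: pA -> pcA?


LHS has context (more than one symbol) and |LHS| ≤ |RHS|
Classification: Type 1 (Context-Sensitive)


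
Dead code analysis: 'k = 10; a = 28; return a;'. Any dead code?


k is assigned but never read
Dead: 'k = 10'


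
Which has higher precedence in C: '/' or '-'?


'/' is multiplicative (level 10); '-' is additive (level 9)
Higher level binds tighter
'/' has higher precedence than '-'


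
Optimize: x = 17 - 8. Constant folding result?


17 - 8 = 9 at compile time
Optimized: x = 9


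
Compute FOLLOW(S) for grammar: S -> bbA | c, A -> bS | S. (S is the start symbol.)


$ ∈ FOLLOW(S). For each A -> αBβ: add FIRST(β)\{ε} to FOLLOW(B); if β nullable, add FOLLOW(A).
FOLLOW(S) = {$}


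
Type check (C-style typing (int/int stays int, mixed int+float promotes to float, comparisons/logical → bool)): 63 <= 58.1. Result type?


Operand types: int <= float
Rule: comparison yields bool
Result type: bool


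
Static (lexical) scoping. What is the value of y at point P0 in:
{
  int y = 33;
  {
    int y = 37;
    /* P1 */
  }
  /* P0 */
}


y declared in the same block as P0
y = 33


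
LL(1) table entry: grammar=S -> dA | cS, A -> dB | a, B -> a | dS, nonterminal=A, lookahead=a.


For [A, a]: 'a' ∈ FIRST(a)
Entry: A -> a


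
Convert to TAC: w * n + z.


Break into single-operator statements:
t1 = w * n
t2 = t1 + z


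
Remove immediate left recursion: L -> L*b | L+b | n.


Left-recursive alternatives: L*b, L+b; non-recursive: n
Introduce L': L -> nL', L' -> *bL' | +bL' | ε


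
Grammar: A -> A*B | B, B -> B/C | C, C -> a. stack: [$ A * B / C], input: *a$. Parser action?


handle 'B/C' on top
Action: reduce (B -> B/C)


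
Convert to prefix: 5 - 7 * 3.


'*' binds tighter: tree is (- 5 (* 7 3))
Prefix: - 5 * 7 3


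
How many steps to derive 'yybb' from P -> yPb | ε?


Derivation: P => yPb => yyPbb => yybb
Steps: 3


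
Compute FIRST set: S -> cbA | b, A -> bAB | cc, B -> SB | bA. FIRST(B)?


Per alternative of B: FIRST(SB) = {b, c}; FIRST(bA) = {b}
FIRST(B) = {b, c}


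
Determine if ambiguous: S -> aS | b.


right-linear, alternatives start with distinct terminals 'a' vs 'b': unique leftmost derivation
Unambiguous


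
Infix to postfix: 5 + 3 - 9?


Left to right (same or higher precedence on left)
Postfix: 5 3 + 9 -


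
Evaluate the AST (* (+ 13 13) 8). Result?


Evaluate inner: (+ 13 13) = 26
Evaluate root: (* 26 8) = 208
Result: 208


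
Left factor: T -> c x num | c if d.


Common prefix: 'c'
Factored: T -> c T', T' -> x num | if d


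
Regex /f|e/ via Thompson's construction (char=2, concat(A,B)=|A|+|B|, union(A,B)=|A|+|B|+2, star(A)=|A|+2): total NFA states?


Syntax tree has 2 char leaf(s), 1 union(s), 0 star(s)
chars contribute 2×2 = 4; each union adds +2; each star adds +2
Total: 4 + 2 + 0 = 6 states


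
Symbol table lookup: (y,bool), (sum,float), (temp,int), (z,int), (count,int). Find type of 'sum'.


Lookup 'sum' → type float


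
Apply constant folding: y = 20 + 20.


20 + 20 = 40 at compile time
Optimized: y = 40


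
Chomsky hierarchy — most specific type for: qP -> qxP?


LHS has context (more than one symbol) and |LHS| ≤ |RHS|
Classification: Type 1 (Context-Sensitive)


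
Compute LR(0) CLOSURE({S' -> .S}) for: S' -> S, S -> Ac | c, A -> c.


Start: S' -> .S
For each item with dot before a nonterminal B, add B -> .γ for every B-production
Closure: [S' -> .S, S -> .Ac, S -> .c, A -> .c]


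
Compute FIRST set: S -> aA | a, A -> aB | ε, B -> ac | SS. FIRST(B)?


Per alternative of B: FIRST(ac) = {a}; FIRST(SS) = {a}
FIRST(B) = {a}
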